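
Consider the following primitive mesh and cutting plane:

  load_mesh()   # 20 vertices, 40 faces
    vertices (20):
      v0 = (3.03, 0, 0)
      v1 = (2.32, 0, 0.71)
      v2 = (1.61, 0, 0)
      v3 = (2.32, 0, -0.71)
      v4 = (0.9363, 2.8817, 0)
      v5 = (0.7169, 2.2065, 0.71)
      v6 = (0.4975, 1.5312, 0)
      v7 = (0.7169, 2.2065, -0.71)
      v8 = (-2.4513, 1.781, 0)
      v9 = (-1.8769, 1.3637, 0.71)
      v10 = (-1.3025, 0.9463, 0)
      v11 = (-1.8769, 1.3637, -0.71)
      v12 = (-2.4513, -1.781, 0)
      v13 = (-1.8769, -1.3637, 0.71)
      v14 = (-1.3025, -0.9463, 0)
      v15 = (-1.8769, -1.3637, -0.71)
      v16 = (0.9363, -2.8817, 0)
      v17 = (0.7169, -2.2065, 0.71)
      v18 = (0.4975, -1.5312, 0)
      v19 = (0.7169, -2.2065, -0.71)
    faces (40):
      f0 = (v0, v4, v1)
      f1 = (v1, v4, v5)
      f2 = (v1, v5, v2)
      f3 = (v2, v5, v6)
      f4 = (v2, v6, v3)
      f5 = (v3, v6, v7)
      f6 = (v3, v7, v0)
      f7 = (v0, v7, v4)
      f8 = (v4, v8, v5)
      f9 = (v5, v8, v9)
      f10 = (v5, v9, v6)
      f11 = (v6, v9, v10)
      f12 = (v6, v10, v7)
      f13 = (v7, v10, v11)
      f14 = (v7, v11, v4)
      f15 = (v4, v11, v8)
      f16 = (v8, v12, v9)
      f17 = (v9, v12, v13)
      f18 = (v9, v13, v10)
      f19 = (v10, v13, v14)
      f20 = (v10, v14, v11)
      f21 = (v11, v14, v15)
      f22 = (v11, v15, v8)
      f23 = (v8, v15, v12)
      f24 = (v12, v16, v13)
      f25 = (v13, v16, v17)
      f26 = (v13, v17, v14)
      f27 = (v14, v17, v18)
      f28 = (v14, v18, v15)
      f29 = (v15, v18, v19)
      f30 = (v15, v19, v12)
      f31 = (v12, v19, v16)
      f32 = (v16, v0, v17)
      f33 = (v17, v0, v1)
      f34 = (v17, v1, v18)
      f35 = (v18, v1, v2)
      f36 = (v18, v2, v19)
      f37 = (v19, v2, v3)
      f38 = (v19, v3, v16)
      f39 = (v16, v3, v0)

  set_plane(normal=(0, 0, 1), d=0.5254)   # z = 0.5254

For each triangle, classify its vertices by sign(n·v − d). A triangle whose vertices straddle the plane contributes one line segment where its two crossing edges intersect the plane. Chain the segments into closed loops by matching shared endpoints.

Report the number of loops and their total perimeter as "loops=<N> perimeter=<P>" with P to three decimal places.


loops=2 perimeter=27.273

Straddling triangles (20 of 40):
  (v0,v4,v1) [--+] → (1.96024, 0.749242, 0.5254)–(2.5046, 0, 0.5254)  len=0.9261
  (v1,v4,v5) [+-+] → (1.96024, 0.749242, 0.5254)–(0.773944, 2.38205, 0.5254)  len=2.0183
  (v1,v5,v2) [++-] → (0.949106, 1.63281, 0.5254)–(2.1354, 0, 0.5254)  len=2.0183
  (v2,v5,v6) [-+-] → (0.949106, 1.63281, 0.5254)–(0.659856, 2.03092, 0.5254)  len=0.4921
  (v4,v8,v5) [--+] → (-0.106832, 2.09587, 0.5254)–(0.773944, 2.38205, 0.5254)  len=0.9261
  (v5,v8,v9) [+-+] → (-0.106832, 2.09587, 0.5254)–(-2.02624, 1.4722, 0.5254)  len=2.0182
  (v5,v9,v6) [++-] → (-1.25956, 1.40725, 0.5254)–(0.659856, 2.03092, 0.5254)  len=2.0182
  (v6,v9,v10) [-+-] → (-1.25956, 1.40725, 0.5254)–(-1.72756, 1.25518, 0.5254)  len=0.4921
  (v8,v12,v9) [--+] → (-2.02624, 0.546078, 0.5254)–(-2.02624, 1.4722, 0.5254)  len=0.9261
  (v9,v12,v13) [+-+] → (-2.02624, 0.546078, 0.5254)–(-2.02624, -1.4722, 0.5254)  len=2.0183
  (v9,v13,v10) [++-] → (-1.72756, -0.7631, 0.5254)–(-1.72756, 1.25518, 0.5254)  len=2.0183
  (v10,v13,v14) [-+-] → (-1.72756, -0.7631, 0.5254)–(-1.72756, -1.25518, 0.5254)  len=0.4921
  (v12,v16,v13) [--+] → (-1.14547, -1.75838, 0.5254)–(-2.02624, -1.4722, 0.5254)  len=0.9261
  (v13,v16,v17) [+-+] → (-1.14547, -1.75838, 0.5254)–(0.773944, -2.38205, 0.5254)  len=2.0182
  (v13,v17,v14) [++-] → (0.191856, -1.87885, 0.5254)–(-1.72756, -1.25518, 0.5254)  len=2.0182
  (v14,v17,v18) [-+-] → (0.191856, -1.87885, 0.5254)–(0.659856, -2.03092, 0.5254)  len=0.4921
  (v16,v0,v17) [--+] → (1.31831, -1.63281, 0.5254)–(0.773944, -2.38205, 0.5254)  len=0.9261
  (v17,v0,v1) [+-+] → (1.31831, -1.63281, 0.5254)–(2.5046, 0, 0.5254)  len=2.0183
  (v17,v1,v18) [++-] → (1.84615, -0.398112, 0.5254)–(0.659856, -2.03092, 0.5254)  len=2.0183
  (v18,v1,v2) [-+-] → (1.84615, -0.398112, 0.5254)–(2.1354, 0, 0.5254)  len=0.4921

Chained into 2 loop(s):
  loop 1: 10 segments, perimeter = 14.7217
  loop 2: 10 segments, perimeter = 12.5516
Total perimeter = 27.273


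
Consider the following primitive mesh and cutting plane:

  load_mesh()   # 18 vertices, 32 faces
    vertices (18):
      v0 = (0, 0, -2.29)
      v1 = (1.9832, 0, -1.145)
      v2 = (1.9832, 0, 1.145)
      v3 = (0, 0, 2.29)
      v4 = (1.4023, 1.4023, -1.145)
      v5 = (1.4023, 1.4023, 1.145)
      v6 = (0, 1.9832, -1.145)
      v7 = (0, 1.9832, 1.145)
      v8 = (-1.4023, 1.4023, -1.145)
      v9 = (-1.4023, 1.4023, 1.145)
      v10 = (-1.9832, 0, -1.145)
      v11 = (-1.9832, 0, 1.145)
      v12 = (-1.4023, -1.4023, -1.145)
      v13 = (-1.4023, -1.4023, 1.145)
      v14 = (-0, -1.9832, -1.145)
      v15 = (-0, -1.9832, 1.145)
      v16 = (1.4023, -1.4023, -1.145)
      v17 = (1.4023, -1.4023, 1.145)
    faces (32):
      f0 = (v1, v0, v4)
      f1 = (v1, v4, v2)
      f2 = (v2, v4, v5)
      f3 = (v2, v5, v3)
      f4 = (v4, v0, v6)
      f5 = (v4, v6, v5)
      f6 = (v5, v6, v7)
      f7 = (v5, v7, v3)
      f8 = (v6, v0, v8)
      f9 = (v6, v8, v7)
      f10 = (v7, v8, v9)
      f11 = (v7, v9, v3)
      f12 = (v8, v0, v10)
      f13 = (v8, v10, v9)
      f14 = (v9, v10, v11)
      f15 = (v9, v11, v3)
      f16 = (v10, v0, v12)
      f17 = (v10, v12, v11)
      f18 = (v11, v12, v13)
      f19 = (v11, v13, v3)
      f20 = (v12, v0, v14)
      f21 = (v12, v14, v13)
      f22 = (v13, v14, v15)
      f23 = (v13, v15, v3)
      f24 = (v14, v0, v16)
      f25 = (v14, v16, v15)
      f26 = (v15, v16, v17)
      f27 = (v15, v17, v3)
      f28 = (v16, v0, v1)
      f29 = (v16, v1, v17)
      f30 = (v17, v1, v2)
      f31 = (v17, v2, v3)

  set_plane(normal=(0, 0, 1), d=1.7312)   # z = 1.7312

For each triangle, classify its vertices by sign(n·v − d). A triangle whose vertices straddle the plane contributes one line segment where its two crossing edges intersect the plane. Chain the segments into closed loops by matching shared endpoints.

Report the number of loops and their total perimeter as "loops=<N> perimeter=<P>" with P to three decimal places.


Straddling triangles (8 of 32):
  (v2,v5,v3) [--+] → (0.684371, 0.684371, 1.7312)–(0.967871, 0, 1.7312)  len=0.7408
  (v5,v7,v3) [--+] → (0, 0.967871, 1.7312)–(0.684371, 0.684371, 1.7312)  len=0.7408
  (v7,v9,v3) [--+] → (-0.684371, 0.684371, 1.7312)–(0, 0.967871, 1.7312)  len=0.7408
  (v9,v11,v3) [--+] → (-0.967871, 0, 1.7312)–(-0.684371, 0.684371, 1.7312)  len=0.7408
  (v11,v13,v3) [--+] → (-0.684371, -0.684371, 1.7312)–(-0.967871, 0, 1.7312)  len=0.7408
  (v13,v15,v3) [--+] → (0, -0.967871, 1.7312)–(-0.684371, -0.684371, 1.7312)  len=0.7408
  (v15,v17,v3) [--+] → (0.684371, -0.684371, 1.7312)–(0, -0.967871, 1.7312)  len=0.7408
  (v17,v2,v3) [--+] → (0.967871, 0, 1.7312)–(0.684371, -0.684371, 1.7312)  len=0.7408

Chained into 1 loop(s):
  loop 1: 8 segments, perimeter = 5.9261
Total perimeter = 5.926

loops=1 perimeter=5.926


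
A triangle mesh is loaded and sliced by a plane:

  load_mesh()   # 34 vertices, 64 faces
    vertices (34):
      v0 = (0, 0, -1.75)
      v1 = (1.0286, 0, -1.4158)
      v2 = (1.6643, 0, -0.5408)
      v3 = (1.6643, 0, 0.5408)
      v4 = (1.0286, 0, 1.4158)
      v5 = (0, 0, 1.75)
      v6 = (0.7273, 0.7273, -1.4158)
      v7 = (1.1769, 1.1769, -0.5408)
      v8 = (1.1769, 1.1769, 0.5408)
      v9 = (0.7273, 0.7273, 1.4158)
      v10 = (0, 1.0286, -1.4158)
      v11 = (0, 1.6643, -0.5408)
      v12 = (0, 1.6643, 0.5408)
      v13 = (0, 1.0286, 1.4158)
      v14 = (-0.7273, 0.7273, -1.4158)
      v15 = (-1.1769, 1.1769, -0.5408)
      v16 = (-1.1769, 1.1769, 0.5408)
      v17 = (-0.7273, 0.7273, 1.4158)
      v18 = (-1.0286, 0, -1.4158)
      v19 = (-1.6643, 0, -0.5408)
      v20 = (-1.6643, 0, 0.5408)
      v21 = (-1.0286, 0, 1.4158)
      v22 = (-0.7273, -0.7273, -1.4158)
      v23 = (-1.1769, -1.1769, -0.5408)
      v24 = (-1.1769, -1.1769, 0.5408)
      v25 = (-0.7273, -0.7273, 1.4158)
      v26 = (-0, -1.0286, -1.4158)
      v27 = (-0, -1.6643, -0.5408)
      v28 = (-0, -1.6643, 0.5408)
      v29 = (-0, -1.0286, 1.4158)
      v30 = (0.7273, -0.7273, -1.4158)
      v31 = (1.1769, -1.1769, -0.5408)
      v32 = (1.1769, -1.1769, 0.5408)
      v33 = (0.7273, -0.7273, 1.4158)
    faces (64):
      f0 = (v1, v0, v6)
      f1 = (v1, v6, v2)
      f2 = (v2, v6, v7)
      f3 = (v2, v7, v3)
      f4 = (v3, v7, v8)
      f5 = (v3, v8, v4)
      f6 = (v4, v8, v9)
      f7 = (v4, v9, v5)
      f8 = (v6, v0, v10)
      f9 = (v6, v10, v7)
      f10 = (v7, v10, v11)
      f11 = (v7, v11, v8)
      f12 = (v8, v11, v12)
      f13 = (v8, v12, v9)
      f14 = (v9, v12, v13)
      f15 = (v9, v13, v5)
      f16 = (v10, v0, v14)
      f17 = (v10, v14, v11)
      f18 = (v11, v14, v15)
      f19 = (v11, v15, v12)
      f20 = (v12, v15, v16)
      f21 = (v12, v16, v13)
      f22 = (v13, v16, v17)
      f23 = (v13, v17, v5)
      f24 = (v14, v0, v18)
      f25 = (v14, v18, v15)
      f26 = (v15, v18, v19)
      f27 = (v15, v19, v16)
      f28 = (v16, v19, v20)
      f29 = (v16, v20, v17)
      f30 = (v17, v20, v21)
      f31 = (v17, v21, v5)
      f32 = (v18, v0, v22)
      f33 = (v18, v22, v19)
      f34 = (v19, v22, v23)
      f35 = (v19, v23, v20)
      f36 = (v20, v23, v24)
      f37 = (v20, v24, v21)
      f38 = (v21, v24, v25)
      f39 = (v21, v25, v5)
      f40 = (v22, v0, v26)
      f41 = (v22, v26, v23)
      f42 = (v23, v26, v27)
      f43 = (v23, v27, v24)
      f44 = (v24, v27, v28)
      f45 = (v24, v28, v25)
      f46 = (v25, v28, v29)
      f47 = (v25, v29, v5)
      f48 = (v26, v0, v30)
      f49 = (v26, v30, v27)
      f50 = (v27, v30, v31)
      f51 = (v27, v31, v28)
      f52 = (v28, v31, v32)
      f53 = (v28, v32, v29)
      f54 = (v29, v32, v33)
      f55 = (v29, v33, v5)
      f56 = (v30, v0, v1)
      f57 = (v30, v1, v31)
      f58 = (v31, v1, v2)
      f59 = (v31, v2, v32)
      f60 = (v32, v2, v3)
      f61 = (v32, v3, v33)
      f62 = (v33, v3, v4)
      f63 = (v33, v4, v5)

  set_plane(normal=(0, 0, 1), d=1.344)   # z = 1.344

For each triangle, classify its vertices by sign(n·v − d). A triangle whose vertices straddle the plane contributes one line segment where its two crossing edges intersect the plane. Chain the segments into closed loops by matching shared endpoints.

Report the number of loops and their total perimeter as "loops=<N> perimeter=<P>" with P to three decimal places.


loops=1 perimeter=6.617

Straddling triangles (16 of 64):
  (v3,v8,v4) [--+] → (1.04077, 0.0965731, 1.344)–(1.08076, 0, 1.344)  len=0.1045
  (v4,v8,v9) [+-+] → (1.04077, 0.0965731, 1.344)–(0.764193, 0.764193, 1.344)  len=0.7226
  (v8,v12,v9) [--+] → (0.66762, 0.804188, 1.344)–(0.764193, 0.764193, 1.344)  len=0.1045
  (v9,v12,v13) [+-+] → (0.66762, 0.804188, 1.344)–(0, 1.08076, 1.344)  len=0.7226
  (v12,v16,v13) [--+] → (-0.0965731, 1.04077, 1.344)–(0, 1.08076, 1.344)  len=0.1045
  (v13,v16,v17) [+-+] → (-0.0965731, 1.04077, 1.344)–(-0.764193, 0.764193, 1.344)  len=0.7226
  (v16,v20,v17) [--+] → (-0.804188, 0.66762, 1.344)–(-0.764193, 0.764193, 1.344)  len=0.1045
  (v17,v20,v21) [+-+] → (-0.804188, 0.66762, 1.344)–(-1.08076, 0, 1.344)  len=0.7226
  (v20,v24,v21) [--+] → (-1.04077, -0.0965731, 1.344)–(-1.08076, 0, 1.344)  len=0.1045
  (v21,v24,v25) [+-+] → (-1.04077, -0.0965731, 1.344)–(-0.764193, -0.764193, 1.344)  len=0.7226
  (v24,v28,v25) [--+] → (-0.66762, -0.804188, 1.344)–(-0.764193, -0.764193, 1.344)  len=0.1045
  (v25,v28,v29) [+-+] → (-0.66762, -0.804188, 1.344)–(0, -1.08076, 1.344)  len=0.7226
  (v28,v32,v29) [--+] → (0.0965731, -1.04077, 1.344)–(0, -1.08076, 1.344)  len=0.1045
  (v29,v32,v33) [+-+] → (0.0965731, -1.04077, 1.344)–(0.764193, -0.764193, 1.344)  len=0.7226
  (v32,v3,v33) [--+] → (0.804188, -0.66762, 1.344)–(0.764193, -0.764193, 1.344)  len=0.1045
  (v33,v3,v4) [+-+] → (0.804188, -0.66762, 1.344)–(1.08076, 0, 1.344)  len=0.7226

Chained into 1 loop(s):
  loop 1: 16 segments, perimeter = 6.6173
Total perimeter = 6.617


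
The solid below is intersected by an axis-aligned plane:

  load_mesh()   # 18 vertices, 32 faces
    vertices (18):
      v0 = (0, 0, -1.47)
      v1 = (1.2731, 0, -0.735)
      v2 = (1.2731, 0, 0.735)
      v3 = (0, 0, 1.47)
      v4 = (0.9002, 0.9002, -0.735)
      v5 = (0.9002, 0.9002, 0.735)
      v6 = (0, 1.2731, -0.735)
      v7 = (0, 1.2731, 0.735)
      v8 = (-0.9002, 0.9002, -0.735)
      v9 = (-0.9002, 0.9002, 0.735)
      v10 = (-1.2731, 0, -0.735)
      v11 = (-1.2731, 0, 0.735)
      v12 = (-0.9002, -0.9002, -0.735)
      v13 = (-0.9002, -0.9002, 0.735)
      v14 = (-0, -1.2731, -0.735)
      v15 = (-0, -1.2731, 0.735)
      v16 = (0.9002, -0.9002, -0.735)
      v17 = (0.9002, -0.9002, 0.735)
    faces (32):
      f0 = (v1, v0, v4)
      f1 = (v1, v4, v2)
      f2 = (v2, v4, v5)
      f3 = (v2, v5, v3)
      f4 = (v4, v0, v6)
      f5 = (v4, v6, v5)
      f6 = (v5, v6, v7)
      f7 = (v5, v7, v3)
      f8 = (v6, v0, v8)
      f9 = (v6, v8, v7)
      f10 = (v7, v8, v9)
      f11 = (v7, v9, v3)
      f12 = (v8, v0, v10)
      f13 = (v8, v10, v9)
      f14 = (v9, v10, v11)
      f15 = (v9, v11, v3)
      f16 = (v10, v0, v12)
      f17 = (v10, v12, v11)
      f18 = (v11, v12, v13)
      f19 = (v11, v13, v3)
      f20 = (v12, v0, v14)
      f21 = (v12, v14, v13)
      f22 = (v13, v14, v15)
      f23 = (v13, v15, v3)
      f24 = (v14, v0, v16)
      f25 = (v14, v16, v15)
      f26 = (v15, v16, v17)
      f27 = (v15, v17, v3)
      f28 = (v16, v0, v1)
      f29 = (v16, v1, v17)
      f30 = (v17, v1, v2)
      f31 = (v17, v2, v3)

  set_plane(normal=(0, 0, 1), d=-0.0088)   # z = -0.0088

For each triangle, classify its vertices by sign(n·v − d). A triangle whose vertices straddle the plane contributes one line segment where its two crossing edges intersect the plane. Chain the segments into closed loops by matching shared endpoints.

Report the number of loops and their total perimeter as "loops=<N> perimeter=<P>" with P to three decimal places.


loops=1 perimeter=7.795

Straddling triangles (16 of 32):
  (v1,v4,v2) [--+] → (1.08442, 0.455489, -0.0088)–(1.2731, 0, -0.0088)  len=0.4930
  (v2,v4,v5) [+-+] → (1.08442, 0.455489, -0.0088)–(0.9002, 0.9002, -0.0088)  len=0.4814
  (v4,v6,v5) [--+] → (0.444711, 1.08888, -0.0088)–(0.9002, 0.9002, -0.0088)  len=0.4930
  (v5,v6,v7) [+-+] → (0.444711, 1.08888, -0.0088)–(0, 1.2731, -0.0088)  len=0.4814
  (v6,v8,v7) [--+] → (-0.455489, 1.08442, -0.0088)–(0, 1.2731, -0.0088)  len=0.4930
  (v7,v8,v9) [+-+] → (-0.455489, 1.08442, -0.0088)–(-0.9002, 0.9002, -0.0088)  len=0.4814
  (v8,v10,v9) [--+] → (-1.08888, 0.444711, -0.0088)–(-0.9002, 0.9002, -0.0088)  len=0.4930
  (v9,v10,v11) [+-+] → (-1.08888, 0.444711, -0.0088)–(-1.2731, 0, -0.0088)  len=0.4814
  (v10,v12,v11) [--+] → (-1.08442, -0.455489, -0.0088)–(-1.2731, 0, -0.0088)  len=0.4930
  (v11,v12,v13) [+-+] → (-1.08442, -0.455489, -0.0088)–(-0.9002, -0.9002, -0.0088)  len=0.4814
  (v12,v14,v13) [--+] → (-0.444711, -1.08888, -0.0088)–(-0.9002, -0.9002, -0.0088)  len=0.4930
  (v13,v14,v15) [+-+] → (-0.444711, -1.08888, -0.0088)–(0, -1.2731, -0.0088)  len=0.4814
  (v14,v16,v15) [--+] → (0.455489, -1.08442, -0.0088)–(0, -1.2731, -0.0088)  len=0.4930
  (v15,v16,v17) [+-+] → (0.455489, -1.08442, -0.0088)–(0.9002, -0.9002, -0.0088)  len=0.4814
  (v16,v1,v17) [--+] → (1.08888, -0.444711, -0.0088)–(0.9002, -0.9002, -0.0088)  len=0.4930
  (v17,v1,v2) [+-+] → (1.08888, -0.444711, -0.0088)–(1.2731, 0, -0.0088)  len=0.4814

Chained into 1 loop(s):
  loop 1: 16 segments, perimeter = 7.7950
Total perimeter = 7.795


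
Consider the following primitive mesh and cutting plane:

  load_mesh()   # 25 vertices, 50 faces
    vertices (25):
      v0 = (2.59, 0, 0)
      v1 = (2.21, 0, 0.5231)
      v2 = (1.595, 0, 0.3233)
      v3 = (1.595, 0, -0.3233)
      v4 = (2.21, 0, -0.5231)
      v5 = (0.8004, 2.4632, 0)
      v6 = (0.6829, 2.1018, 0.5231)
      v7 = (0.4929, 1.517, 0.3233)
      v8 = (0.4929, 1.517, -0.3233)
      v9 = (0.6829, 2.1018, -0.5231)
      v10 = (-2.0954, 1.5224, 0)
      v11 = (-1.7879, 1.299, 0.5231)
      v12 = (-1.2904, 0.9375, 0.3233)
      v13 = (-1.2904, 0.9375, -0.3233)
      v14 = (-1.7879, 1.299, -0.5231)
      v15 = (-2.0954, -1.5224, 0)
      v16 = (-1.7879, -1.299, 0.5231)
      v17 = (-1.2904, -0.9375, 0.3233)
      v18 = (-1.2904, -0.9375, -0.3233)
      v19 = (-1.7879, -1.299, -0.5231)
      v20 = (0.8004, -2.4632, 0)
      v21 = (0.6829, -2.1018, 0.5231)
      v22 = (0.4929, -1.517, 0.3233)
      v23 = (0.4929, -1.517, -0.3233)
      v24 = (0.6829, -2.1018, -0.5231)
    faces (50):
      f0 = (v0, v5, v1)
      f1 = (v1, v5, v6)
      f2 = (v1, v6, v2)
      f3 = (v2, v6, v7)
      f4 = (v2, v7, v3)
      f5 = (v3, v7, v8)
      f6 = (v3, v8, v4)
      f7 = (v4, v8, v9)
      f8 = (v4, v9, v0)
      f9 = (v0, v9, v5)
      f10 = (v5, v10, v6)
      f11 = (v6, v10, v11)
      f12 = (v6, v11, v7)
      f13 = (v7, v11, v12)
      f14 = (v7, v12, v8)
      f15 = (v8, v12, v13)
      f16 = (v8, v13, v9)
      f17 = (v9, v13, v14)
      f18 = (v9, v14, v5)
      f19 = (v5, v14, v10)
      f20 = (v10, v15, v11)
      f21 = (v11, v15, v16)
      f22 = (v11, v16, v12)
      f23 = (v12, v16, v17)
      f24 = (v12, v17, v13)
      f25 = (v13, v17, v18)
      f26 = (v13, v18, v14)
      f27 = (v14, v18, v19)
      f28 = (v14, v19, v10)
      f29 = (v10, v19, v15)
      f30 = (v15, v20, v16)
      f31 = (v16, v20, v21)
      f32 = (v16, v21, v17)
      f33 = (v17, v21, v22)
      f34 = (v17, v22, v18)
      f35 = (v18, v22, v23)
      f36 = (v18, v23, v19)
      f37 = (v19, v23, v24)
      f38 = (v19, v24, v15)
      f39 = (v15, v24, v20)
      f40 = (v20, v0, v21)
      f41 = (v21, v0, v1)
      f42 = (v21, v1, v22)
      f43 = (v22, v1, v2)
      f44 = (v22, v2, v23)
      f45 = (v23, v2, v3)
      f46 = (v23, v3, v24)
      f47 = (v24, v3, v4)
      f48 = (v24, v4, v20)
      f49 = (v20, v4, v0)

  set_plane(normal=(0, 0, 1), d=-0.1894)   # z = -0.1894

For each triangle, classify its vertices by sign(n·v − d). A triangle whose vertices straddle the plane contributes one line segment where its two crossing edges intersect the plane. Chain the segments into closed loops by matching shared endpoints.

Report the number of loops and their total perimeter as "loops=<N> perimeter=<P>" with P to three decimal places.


Straddling triangles (20 of 50):
  (v2,v7,v3) [++-] → (1.36677, 0.314145, -0.1894)–(1.595, 0, -0.1894)  len=0.3883
  (v3,v7,v8) [-+-] → (1.36677, 0.314145, -0.1894)–(0.4929, 1.517, -0.1894)  len=1.4868
  (v4,v9,v0) [--+] → (1.89949, 0.761003, -0.1894)–(2.45241, 0, -0.1894)  len=0.9407
  (v0,v9,v5) [+-+] → (1.89949, 0.761003, -0.1894)–(0.757857, 2.33235, -0.1894)  len=1.9423
  (v7,v12,v8) [++-] → (0.123609, 1.397, -0.1894)–(0.4929, 1.517, -0.1894)  len=0.3883
  (v8,v12,v13) [-+-] → (0.123609, 1.397, -0.1894)–(-1.2904, 0.9375, -0.1894)  len=1.4868
  (v9,v14,v5) [--+] → (-0.136752, 2.04168, -0.1894)–(0.757857, 2.33235, -0.1894)  len=0.9406
  (v5,v14,v10) [+-+] → (-0.136752, 2.04168, -0.1894)–(-1.98406, 1.44151, -0.1894)  len=1.9424
  (v12,v17,v13) [++-] → (-1.2904, 0.549219, -0.1894)–(-1.2904, 0.9375, -0.1894)  len=0.3883
  (v13,v17,v18) [-+-] → (-1.2904, 0.549219, -0.1894)–(-1.2904, -0.9375, -0.1894)  len=1.4867
  (v14,v19,v10) [--+] → (-1.98406, 0.500849, -0.1894)–(-1.98406, 1.44151, -0.1894)  len=0.9407
  (v10,v19,v15) [+-+] → (-1.98406, 0.500849, -0.1894)–(-1.98406, -1.44151, -0.1894)  len=1.9424
  (v17,v22,v18) [++-] → (-0.921109, -1.0575, -0.1894)–(-1.2904, -0.9375, -0.1894)  len=0.3883
  (v18,v22,v23) [-+-] → (-0.921109, -1.0575, -0.1894)–(0.4929, -1.517, -0.1894)  len=1.4868
  (v19,v24,v15) [--+] → (-1.08945, -1.73218, -0.1894)–(-1.98406, -1.44151, -0.1894)  len=0.9406
  (v15,v24,v20) [+-+] → (-1.08945, -1.73218, -0.1894)–(0.757857, -2.33235, -0.1894)  len=1.9424
  (v22,v2,v23) [++-] → (0.721126, -1.20285, -0.1894)–(0.4929, -1.517, -0.1894)  len=0.3883
  (v23,v2,v3) [-+-] → (0.721126, -1.20285, -0.1894)–(1.595, 0, -0.1894)  len=1.4868
  (v24,v4,v20) [--+] → (1.31078, -1.57134, -0.1894)–(0.757857, -2.33235, -0.1894)  len=0.9407
  (v20,v4,v0) [+-+] → (1.31078, -1.57134, -0.1894)–(2.45241, 0, -0.1894)  len=1.9423

Chained into 2 loop(s):
  loop 1: 10 segments, perimeter = 9.3753
  loop 2: 10 segments, perimeter = 14.4149
Total perimeter = 23.790

loops=2 perimeter=23.790


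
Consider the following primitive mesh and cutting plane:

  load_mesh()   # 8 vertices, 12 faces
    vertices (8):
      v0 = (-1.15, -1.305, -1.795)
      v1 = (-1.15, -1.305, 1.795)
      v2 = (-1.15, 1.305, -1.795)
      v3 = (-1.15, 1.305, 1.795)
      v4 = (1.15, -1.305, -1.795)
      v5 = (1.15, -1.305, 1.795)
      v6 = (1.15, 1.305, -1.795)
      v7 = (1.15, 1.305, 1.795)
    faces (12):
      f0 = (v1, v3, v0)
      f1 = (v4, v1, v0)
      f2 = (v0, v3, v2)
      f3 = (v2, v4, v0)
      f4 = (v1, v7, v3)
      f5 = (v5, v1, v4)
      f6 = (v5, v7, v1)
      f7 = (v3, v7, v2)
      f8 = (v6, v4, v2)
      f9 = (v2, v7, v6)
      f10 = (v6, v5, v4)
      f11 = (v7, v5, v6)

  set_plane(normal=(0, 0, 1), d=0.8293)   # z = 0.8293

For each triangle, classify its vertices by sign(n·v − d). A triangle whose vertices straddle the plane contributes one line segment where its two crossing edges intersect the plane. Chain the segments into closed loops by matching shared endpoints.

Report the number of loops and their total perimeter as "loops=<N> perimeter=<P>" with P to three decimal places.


Straddling triangles (8 of 12):
  (v1,v3,v0) [++-] → (-1.15, 0.602917, 0.8293)–(-1.15, -1.305, 0.8293)  len=1.9079
  (v4,v1,v0) [-+-] → (-0.531306, -1.305, 0.8293)–(-1.15, -1.305, 0.8293)  len=0.6187
  (v0,v3,v2) [-+-] → (-1.15, 0.602917, 0.8293)–(-1.15, 1.305, 0.8293)  len=0.7021
  (v5,v1,v4) [++-] → (-0.531306, -1.305, 0.8293)–(1.15, -1.305, 0.8293)  len=1.6813
  (v3,v7,v2) [++-] → (0.531306, 1.305, 0.8293)–(-1.15, 1.305, 0.8293)  len=1.6813
  (v2,v7,v6) [-+-] → (0.531306, 1.305, 0.8293)–(1.15, 1.305, 0.8293)  len=0.6187
  (v6,v5,v4) [-+-] → (1.15, -0.602917, 0.8293)–(1.15, -1.305, 0.8293)  len=0.7021
  (v7,v5,v6) [++-] → (1.15, -0.602917, 0.8293)–(1.15, 1.305, 0.8293)  len=1.9079

Chained into 1 loop(s):
  loop 1: 8 segments, perimeter = 9.8200
Total perimeter = 9.820

loops=1 perimeter=9.820


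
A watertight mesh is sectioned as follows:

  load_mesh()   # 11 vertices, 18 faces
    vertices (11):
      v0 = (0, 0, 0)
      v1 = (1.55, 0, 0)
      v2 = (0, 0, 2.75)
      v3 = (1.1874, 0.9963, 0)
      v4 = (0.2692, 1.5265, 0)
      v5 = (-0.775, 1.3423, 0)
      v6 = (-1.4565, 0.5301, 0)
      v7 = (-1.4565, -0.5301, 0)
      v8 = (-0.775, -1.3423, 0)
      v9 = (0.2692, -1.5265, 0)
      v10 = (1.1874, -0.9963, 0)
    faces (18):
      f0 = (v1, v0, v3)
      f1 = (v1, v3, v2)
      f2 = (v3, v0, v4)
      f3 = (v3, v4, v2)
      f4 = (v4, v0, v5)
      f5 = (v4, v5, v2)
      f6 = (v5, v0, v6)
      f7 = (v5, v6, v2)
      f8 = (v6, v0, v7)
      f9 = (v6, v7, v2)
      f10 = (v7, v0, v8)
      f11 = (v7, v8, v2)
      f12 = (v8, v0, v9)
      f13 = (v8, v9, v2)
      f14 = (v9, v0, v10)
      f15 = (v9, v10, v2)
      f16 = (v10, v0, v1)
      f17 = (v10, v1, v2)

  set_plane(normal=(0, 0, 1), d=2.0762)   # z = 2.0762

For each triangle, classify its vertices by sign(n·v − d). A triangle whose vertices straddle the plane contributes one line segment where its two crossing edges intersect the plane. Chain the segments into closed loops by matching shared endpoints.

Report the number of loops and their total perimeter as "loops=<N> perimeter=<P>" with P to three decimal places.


loops=1 perimeter=2.338

Straddling triangles (9 of 18):
  (v1,v3,v2) [--+] → (0.290935, 0.244112, 2.0762)–(0.379778, 0, 2.0762)  len=0.2598
  (v3,v4,v2) [--+] → (0.0659589, 0.37402, 2.0762)–(0.290935, 0.244112, 2.0762)  len=0.2598
  (v4,v5,v2) [--+] → (-0.189889, 0.328888, 2.0762)–(0.0659589, 0.37402, 2.0762)  len=0.2598
  (v5,v6,v2) [--+] → (-0.356869, 0.129884, 2.0762)–(-0.189889, 0.328888, 2.0762)  len=0.2598
  (v6,v7,v2) [--+] → (-0.356869, -0.129884, 2.0762)–(-0.356869, 0.129884, 2.0762)  len=0.2598
  (v7,v8,v2) [--+] → (-0.189889, -0.328888, 2.0762)–(-0.356869, -0.129884, 2.0762)  len=0.2598
  (v8,v9,v2) [--+] → (0.0659589, -0.37402, 2.0762)–(-0.189889, -0.328888, 2.0762)  len=0.2598
  (v9,v10,v2) [--+] → (0.290935, -0.244112, 2.0762)–(0.0659589, -0.37402, 2.0762)  len=0.2598
  (v10,v1,v2) [--+] → (0.379778, 0, 2.0762)–(0.290935, -0.244112, 2.0762)  len=0.2598

Chained into 1 loop(s):
  loop 1: 9 segments, perimeter = 2.3381
Total perimeter = 2.338


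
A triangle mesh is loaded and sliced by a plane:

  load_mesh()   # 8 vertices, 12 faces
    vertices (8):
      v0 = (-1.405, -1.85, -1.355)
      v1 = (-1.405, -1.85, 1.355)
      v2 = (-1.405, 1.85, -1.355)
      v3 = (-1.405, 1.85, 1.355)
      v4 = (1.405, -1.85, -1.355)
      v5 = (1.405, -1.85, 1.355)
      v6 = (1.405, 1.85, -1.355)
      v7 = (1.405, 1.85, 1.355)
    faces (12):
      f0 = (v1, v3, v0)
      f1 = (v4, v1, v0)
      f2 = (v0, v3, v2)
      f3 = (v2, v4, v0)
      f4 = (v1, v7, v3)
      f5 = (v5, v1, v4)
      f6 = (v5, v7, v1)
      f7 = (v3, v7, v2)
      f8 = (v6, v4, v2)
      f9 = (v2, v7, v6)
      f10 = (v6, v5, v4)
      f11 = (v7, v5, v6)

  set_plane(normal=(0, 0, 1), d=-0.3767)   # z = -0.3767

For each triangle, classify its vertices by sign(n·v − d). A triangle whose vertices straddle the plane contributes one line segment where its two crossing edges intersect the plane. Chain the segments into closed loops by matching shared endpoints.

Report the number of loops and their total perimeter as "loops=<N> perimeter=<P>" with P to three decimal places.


loops=1 perimeter=13.020

Straddling triangles (8 of 12):
  (v1,v3,v0) [++-] → (-1.405, -0.514314, -0.3767)–(-1.405, -1.85, -0.3767)  len=1.3357
  (v4,v1,v0) [-+-] → (0.3906, -1.85, -0.3767)–(-1.405, -1.85, -0.3767)  len=1.7956
  (v0,v3,v2) [-+-] → (-1.405, -0.514314, -0.3767)–(-1.405, 1.85, -0.3767)  len=2.3643
  (v5,v1,v4) [++-] → (0.3906, -1.85, -0.3767)–(1.405, -1.85, -0.3767)  len=1.0144
  (v3,v7,v2) [++-] → (-0.3906, 1.85, -0.3767)–(-1.405, 1.85, -0.3767)  len=1.0144
  (v2,v7,v6) [-+-] → (-0.3906, 1.85, -0.3767)–(1.405, 1.85, -0.3767)  len=1.7956
  (v6,v5,v4) [-+-] → (1.405, 0.514314, -0.3767)–(1.405, -1.85, -0.3767)  len=2.3643
  (v7,v5,v6) [++-] → (1.405, 0.514314, -0.3767)–(1.405, 1.85, -0.3767)  len=1.3357

Chained into 1 loop(s):
  loop 1: 8 segments, perimeter = 13.0200
Total perimeter = 13.020


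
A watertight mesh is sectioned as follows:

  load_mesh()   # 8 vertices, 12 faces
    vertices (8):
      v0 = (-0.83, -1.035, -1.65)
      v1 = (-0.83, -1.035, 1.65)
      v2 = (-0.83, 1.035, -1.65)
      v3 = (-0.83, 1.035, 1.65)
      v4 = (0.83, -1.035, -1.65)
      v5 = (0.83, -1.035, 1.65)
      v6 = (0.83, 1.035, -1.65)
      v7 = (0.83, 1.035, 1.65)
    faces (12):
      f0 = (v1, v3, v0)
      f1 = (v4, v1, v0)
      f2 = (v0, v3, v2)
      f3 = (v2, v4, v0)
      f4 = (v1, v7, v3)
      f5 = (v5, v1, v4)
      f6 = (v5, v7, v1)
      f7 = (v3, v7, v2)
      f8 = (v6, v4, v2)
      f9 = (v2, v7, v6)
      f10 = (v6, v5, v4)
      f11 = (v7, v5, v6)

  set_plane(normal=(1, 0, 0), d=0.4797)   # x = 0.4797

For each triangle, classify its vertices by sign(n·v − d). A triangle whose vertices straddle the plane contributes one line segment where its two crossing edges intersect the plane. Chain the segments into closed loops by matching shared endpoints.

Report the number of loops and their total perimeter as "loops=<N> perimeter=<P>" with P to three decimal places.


Straddling triangles (8 of 12):
  (v4,v1,v0) [+--] → (0.4797, -1.035, -0.95362)–(0.4797, -1.035, -1.65)  len=0.6964
  (v2,v4,v0) [-+-] → (0.4797, -0.59818, -1.65)–(0.4797, -1.035, -1.65)  len=0.4368
  (v1,v7,v3) [-+-] → (0.4797, 0.59818, 1.65)–(0.4797, 1.035, 1.65)  len=0.4368
  (v5,v1,v4) [+-+] → (0.4797, -1.035, 1.65)–(0.4797, -1.035, -0.95362)  len=2.6036
  (v5,v7,v1) [++-] → (0.4797, 0.59818, 1.65)–(0.4797, -1.035, 1.65)  len=1.6332
  (v3,v7,v2) [-+-] → (0.4797, 1.035, 1.65)–(0.4797, 1.035, 0.95362)  len=0.6964
  (v6,v4,v2) [++-] → (0.4797, -0.59818, -1.65)–(0.4797, 1.035, -1.65)  len=1.6332
  (v2,v7,v6) [-++] → (0.4797, 1.035, 0.95362)–(0.4797, 1.035, -1.65)  len=2.6036

Chained into 1 loop(s):
  loop 1: 8 segments, perimeter = 10.7400
Total perimeter = 10.740

loops=1 perimeter=10.740


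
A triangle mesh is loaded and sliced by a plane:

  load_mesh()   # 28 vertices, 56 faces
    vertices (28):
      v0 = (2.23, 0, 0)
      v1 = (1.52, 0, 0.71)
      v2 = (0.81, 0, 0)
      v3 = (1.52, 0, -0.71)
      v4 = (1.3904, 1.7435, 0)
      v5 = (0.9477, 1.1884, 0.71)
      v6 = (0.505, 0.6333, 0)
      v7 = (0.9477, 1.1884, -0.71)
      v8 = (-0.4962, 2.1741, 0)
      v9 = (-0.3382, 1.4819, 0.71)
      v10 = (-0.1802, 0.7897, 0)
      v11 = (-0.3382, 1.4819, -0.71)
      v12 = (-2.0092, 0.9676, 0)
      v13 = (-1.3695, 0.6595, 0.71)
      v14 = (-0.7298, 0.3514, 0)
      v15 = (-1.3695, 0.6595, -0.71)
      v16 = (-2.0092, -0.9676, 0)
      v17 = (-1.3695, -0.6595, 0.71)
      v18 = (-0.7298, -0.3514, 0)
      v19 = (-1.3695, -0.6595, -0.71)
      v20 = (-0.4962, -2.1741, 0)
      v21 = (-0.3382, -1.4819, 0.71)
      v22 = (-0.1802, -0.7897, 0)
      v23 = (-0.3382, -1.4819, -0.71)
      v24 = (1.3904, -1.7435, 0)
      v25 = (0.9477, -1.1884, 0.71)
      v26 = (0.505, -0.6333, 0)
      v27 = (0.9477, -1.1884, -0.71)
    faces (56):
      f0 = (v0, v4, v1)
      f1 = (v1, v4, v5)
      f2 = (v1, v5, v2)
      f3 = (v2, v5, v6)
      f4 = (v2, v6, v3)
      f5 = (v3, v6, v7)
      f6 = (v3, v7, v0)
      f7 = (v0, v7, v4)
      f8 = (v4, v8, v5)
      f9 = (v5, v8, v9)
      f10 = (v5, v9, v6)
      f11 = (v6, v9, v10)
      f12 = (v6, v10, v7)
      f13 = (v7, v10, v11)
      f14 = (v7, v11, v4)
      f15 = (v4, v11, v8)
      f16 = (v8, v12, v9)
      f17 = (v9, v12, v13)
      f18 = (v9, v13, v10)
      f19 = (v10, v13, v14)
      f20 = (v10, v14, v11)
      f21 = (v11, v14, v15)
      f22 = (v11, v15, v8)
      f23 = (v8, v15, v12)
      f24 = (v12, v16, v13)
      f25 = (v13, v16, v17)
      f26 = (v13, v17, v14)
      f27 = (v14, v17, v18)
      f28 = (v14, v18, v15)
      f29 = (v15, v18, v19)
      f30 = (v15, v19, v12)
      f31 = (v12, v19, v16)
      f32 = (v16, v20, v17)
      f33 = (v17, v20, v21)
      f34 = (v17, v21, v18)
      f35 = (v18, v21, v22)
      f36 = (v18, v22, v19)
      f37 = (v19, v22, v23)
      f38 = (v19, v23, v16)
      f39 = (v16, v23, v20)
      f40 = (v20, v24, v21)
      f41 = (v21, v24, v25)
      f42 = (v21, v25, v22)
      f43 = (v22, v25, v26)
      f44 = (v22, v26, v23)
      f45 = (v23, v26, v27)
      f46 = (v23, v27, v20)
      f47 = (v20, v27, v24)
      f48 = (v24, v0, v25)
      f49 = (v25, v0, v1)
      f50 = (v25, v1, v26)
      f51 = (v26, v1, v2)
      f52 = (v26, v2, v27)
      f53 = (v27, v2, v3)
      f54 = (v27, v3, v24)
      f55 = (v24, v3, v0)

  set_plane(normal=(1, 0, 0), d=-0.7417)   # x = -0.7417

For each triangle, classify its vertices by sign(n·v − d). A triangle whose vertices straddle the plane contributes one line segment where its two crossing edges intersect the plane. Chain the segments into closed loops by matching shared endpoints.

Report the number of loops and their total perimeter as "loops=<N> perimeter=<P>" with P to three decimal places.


loops=1 perimeter=10.014

Straddling triangles (18 of 56):
  (v8,v12,v9) [+-+] → (-0.7417, 1.97833, 0)–(-0.7417, 1.35771, 0.538555)  len=0.8217
  (v9,v12,v13) [+--] → (-0.7417, 1.35771, 0.538555)–(-0.7417, 1.16013, 0.71)  len=0.2616
  (v9,v13,v10) [+-+] → (-0.7417, 1.16013, 0.71)–(-0.7417, 0.728229, 0.33521)  len=0.5718
  (v10,v13,v14) [+-+] → (-0.7417, 0.728229, 0.33521)–(-0.7417, 0.357131, 0.0132078)  len=0.4913
  (v11,v14,v15) [++-] → (-0.7417, 0.357131, -0.0132078)–(-0.7417, 1.16013, -0.71)  len=1.0632
  (v11,v15,v8) [+-+] → (-0.7417, 1.16013, -0.71)–(-0.7417, 1.74832, -0.199593)  len=0.7788
  (v8,v15,v12) [+--] → (-0.7417, 1.74832, -0.199593)–(-0.7417, 1.97833, 0)  len=0.3045
  (v13,v17,v14) [--+] → (-0.7417, 0.332595, 0.0132078)–(-0.7417, 0.357131, 0.0132078)  len=0.0245
  (v14,v17,v18) [+-+] → (-0.7417, 0.332595, 0.0132078)–(-0.7417, -0.357131, 0.0132078)  len=0.6897
  (v14,v18,v15) [++-] → (-0.7417, -0.332595, -0.0132078)–(-0.7417, 0.357131, -0.0132078)  len=0.6897
  (v15,v18,v19) [-+-] → (-0.7417, -0.332595, -0.0132078)–(-0.7417, -0.357131, -0.0132078)  len=0.0245
  (v16,v20,v17) [-+-] → (-0.7417, -1.97833, 0)–(-0.7417, -1.74832, 0.199593)  len=0.3045
  (v17,v20,v21) [-++] → (-0.7417, -1.74832, 0.199593)–(-0.7417, -1.16013, 0.71)  len=0.7788
  (v17,v21,v18) [-++] → (-0.7417, -1.16013, 0.71)–(-0.7417, -0.357131, 0.0132078)  len=1.0632
  (v18,v22,v19) [++-] → (-0.7417, -0.728229, -0.33521)–(-0.7417, -0.357131, -0.0132078)  len=0.4913
  (v19,v22,v23) [-++] → (-0.7417, -0.728229, -0.33521)–(-0.7417, -1.16013, -0.71)  len=0.5718
  (v19,v23,v16) [-+-] → (-0.7417, -1.16013, -0.71)–(-0.7417, -1.35771, -0.538555)  len=0.2616
  (v16,v23,v20) [-++] → (-0.7417, -1.35771, -0.538555)–(-0.7417, -1.97833, 0)  len=0.8217

Chained into 1 loop(s):
  loop 1: 18 segments, perimeter = 10.0144
Total perimeter = 10.014


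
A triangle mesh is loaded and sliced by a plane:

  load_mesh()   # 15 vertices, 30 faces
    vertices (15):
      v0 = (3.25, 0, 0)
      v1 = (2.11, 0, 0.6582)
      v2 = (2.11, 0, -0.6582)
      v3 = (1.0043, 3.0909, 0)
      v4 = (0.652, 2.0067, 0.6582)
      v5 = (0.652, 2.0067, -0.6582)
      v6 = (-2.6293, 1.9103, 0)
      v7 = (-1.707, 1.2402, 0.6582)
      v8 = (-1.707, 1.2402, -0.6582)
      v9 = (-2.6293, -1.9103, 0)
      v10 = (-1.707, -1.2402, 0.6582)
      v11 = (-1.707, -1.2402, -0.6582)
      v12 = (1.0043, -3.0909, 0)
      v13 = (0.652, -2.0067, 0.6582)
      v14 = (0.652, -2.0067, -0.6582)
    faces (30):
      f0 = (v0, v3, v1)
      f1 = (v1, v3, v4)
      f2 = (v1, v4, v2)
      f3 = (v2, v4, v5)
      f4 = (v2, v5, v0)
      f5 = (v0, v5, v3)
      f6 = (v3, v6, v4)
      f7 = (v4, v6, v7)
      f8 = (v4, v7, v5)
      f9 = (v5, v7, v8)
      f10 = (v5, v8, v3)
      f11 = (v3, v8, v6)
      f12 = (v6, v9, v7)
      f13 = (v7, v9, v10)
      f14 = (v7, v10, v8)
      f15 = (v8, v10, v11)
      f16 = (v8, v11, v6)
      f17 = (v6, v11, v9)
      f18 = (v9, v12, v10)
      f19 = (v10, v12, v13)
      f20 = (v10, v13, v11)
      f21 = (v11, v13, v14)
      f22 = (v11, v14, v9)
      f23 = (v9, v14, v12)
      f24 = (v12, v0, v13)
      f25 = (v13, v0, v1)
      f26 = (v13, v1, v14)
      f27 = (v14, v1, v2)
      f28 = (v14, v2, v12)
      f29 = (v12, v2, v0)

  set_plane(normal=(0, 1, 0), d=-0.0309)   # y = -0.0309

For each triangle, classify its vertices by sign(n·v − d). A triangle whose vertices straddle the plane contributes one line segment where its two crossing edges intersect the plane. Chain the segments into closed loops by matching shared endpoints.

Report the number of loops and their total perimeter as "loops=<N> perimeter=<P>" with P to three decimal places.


Straddling triangles (12 of 30):
  (v6,v9,v7) [+-+] → (-2.6293, -0.0309, 0)–(-2.07911, -0.0309, 0.392643)  len=0.6759
  (v7,v9,v10) [+--] → (-2.07911, -0.0309, 0.392643)–(-1.707, -0.0309, 0.6582)  len=0.4572
  (v7,v10,v8) [+-+] → (-1.707, -0.0309, 0.6582)–(-1.707, -0.0309, 0.0163993)  len=0.6418
  (v8,v10,v11) [+--] → (-1.707, -0.0309, 0.0163993)–(-1.707, -0.0309, -0.6582)  len=0.6746
  (v8,v11,v6) [+-+] → (-1.707, -0.0309, -0.6582)–(-2.06102, -0.0309, -0.405554)  len=0.4349
  (v6,v11,v9) [+--] → (-2.06102, -0.0309, -0.405554)–(-2.6293, -0.0309, 0)  len=0.6982
  (v12,v0,v13) [-+-] → (3.22755, -0.0309, 0)–(3.20999, -0.0309, 0.0101352)  len=0.0203
  (v13,v0,v1) [-++] → (3.20999, -0.0309, 0.0101352)–(2.08755, -0.0309, 0.6582)  len=1.2961
  (v13,v1,v14) [-+-] → (2.08755, -0.0309, 0.6582)–(2.08755, -0.0309, 0.63793)  len=0.0203
  (v14,v1,v2) [-++] → (2.08755, -0.0309, 0.63793)–(2.08755, -0.0309, -0.6582)  len=1.2961
  (v14,v2,v12) [-+-] → (2.08755, -0.0309, -0.6582)–(2.09895, -0.0309, -0.65162)  len=0.0132
  (v12,v2,v0) [-++] → (2.09895, -0.0309, -0.65162)–(3.22755, -0.0309, 0)  len=1.3032

Chained into 2 loop(s):
  loop 1: 6 segments, perimeter = 3.5826
  loop 2: 6 segments, perimeter = 3.9491
Total perimeter = 7.532

loops=2 perimeter=7.532


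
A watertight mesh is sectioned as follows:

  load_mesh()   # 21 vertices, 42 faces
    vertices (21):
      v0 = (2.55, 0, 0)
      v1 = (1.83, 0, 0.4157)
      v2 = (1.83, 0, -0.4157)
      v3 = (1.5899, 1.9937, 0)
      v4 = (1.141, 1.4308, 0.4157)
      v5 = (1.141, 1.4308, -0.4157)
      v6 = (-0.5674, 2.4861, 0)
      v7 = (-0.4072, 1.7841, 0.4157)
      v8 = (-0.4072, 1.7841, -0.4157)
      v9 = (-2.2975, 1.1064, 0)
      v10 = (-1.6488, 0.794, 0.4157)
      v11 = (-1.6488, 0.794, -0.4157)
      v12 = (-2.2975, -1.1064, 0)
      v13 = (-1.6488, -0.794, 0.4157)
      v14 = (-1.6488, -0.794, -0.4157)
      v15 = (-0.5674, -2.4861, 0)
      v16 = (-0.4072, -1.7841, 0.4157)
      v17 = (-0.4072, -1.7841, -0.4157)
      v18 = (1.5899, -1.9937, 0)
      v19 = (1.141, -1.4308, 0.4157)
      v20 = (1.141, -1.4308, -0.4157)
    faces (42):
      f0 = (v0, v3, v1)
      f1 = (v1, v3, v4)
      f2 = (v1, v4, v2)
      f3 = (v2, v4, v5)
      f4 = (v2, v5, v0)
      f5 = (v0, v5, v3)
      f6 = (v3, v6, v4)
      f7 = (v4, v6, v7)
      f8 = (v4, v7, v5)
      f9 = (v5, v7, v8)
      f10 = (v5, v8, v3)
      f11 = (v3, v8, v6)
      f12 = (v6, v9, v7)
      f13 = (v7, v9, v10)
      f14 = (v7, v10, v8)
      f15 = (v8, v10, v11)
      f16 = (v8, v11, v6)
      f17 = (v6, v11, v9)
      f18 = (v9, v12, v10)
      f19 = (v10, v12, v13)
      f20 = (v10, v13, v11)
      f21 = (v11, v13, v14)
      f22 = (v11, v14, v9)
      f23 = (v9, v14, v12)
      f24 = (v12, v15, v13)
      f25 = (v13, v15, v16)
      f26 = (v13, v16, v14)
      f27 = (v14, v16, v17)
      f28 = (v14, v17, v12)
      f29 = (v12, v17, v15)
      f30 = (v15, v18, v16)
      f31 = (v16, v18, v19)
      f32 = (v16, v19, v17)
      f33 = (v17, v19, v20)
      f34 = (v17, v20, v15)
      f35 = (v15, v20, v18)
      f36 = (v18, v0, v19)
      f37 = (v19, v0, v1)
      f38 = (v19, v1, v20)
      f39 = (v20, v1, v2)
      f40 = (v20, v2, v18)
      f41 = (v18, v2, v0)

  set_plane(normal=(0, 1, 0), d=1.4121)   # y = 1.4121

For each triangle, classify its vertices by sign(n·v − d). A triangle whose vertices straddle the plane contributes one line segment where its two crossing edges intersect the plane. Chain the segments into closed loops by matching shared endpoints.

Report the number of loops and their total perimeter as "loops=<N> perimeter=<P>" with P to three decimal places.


loops=2 perimeter=5.566

Straddling triangles (12 of 42):
  (v0,v3,v1) [-+-] → (1.86998, 1.4121, 0)–(1.65994, 1.4121, 0.121268)  len=0.2425
  (v1,v3,v4) [-++] → (1.65994, 1.4121, 0.121268)–(1.15, 1.4121, 0.4157)  len=0.5888
  (v1,v4,v2) [-+-] → (1.15, 1.4121, 0.4157)–(1.15, 1.4121, 0.404834)  len=0.0109
  (v2,v4,v5) [-++] → (1.15, 1.4121, 0.404834)–(1.15, 1.4121, -0.4157)  len=0.8205
  (v2,v5,v0) [-+-] → (1.15, 1.4121, -0.4157)–(1.15942, 1.4121, -0.410267)  len=0.0109
  (v0,v5,v3) [-++] → (1.15942, 1.4121, -0.410267)–(1.86998, 1.4121, 0)  len=0.8205
  (v6,v9,v7) [+-+] → (-1.91416, 1.4121, 0)–(-1.44481, 1.4121, 0.187516)  len=0.5054
  (v7,v9,v10) [+--] → (-1.44481, 1.4121, 0.187516)–(-0.873693, 1.4121, 0.4157)  len=0.6150
  (v7,v10,v8) [+-+] → (-0.873693, 1.4121, 0.4157)–(-0.873693, 1.4121, -0.103327)  len=0.5190
  (v8,v10,v11) [+--] → (-0.873693, 1.4121, -0.103327)–(-0.873693, 1.4121, -0.4157)  len=0.3124
  (v8,v11,v6) [+-+] → (-0.873693, 1.4121, -0.4157)–(-1.25378, 1.4121, -0.263851)  len=0.4093
  (v6,v11,v9) [+--] → (-1.25378, 1.4121, -0.263851)–(-1.91416, 1.4121, 0)  len=0.7111

Chained into 2 loop(s):
  loop 1: 6 segments, perimeter = 2.4941
  loop 2: 6 segments, perimeter = 3.0723
Total perimeter = 5.566


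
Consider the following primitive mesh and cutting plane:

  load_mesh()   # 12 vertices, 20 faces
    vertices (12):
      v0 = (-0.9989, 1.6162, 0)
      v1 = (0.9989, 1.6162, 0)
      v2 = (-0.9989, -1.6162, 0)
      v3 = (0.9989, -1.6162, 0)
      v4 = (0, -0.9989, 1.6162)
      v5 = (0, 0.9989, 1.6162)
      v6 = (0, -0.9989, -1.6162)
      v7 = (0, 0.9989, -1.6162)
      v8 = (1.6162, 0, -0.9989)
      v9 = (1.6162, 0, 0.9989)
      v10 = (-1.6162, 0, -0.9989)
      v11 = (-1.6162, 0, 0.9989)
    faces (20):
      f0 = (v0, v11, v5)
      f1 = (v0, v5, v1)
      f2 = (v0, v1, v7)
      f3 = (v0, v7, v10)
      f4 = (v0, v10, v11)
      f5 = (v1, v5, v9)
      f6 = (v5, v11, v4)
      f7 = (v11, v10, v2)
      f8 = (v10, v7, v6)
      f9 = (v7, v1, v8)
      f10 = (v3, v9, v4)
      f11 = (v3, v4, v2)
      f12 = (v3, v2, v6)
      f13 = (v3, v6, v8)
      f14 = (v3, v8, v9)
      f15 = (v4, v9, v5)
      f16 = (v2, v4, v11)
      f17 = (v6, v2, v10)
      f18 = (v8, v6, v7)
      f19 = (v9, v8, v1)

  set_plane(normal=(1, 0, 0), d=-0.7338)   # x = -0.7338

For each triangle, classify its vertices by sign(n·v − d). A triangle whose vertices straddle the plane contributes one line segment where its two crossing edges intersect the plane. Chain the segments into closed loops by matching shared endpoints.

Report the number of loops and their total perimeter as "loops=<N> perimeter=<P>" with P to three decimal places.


Straddling triangles (10 of 20):
  (v0,v11,v5) [--+] → (-0.7338, 0.545371, 1.33593)–(-0.7338, 1.45237, 0.428926)  len=1.2827
  (v0,v5,v1) [-++] → (-0.7338, 1.45237, 0.428926)–(-0.7338, 1.6162, 0)  len=0.4591
  (v0,v1,v7) [-++] → (-0.7338, 1.6162, 0)–(-0.7338, 1.45237, -0.428926)  len=0.4591
  (v0,v7,v10) [-+-] → (-0.7338, 1.45237, -0.428926)–(-0.7338, 0.545371, -1.33593)  len=1.2827
  (v5,v11,v4) [+-+] → (-0.7338, 0.545371, 1.33593)–(-0.7338, -0.545371, 1.33593)  len=1.0907
  (v10,v7,v6) [-++] → (-0.7338, 0.545371, -1.33593)–(-0.7338, -0.545371, -1.33593)  len=1.0907
  (v3,v4,v2) [++-] → (-0.7338, -1.45237, 0.428926)–(-0.7338, -1.6162, 0)  len=0.4591
  (v3,v2,v6) [+-+] → (-0.7338, -1.6162, 0)–(-0.7338, -1.45237, -0.428926)  len=0.4591
  (v2,v4,v11) [-+-] → (-0.7338, -1.45237, 0.428926)–(-0.7338, -0.545371, 1.33593)  len=1.2827
  (v6,v2,v10) [+--] → (-0.7338, -1.45237, -0.428926)–(-0.7338, -0.545371, -1.33593)  len=1.2827

Chained into 1 loop(s):
  loop 1: 10 segments, perimeter = 9.1489
Total perimeter = 9.149

loops=1 perimeter=9.149
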